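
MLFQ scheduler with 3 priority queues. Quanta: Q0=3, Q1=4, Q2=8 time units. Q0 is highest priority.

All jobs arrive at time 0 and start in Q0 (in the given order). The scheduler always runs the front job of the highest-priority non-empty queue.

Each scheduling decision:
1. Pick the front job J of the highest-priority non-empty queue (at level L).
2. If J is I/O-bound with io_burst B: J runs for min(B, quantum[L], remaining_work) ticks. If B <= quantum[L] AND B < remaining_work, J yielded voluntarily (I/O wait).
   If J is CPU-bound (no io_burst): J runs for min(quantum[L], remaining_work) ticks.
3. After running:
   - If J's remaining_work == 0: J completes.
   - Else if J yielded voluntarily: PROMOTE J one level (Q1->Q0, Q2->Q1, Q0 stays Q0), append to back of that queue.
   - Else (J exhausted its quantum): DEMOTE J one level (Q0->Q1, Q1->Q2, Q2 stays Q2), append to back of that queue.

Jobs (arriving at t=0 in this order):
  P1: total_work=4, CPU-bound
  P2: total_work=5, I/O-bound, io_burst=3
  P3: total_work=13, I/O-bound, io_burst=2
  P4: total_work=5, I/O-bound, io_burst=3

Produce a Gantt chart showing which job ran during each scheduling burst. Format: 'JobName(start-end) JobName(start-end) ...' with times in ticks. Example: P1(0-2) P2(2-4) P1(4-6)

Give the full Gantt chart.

Answer: P1(0-3) P2(3-6) P3(6-8) P4(8-11) P2(11-13) P3(13-15) P4(15-17) P3(17-19) P3(19-21) P3(21-23) P3(23-25) P3(25-26) P1(26-27)

Derivation:
t=0-3: P1@Q0 runs 3, rem=1, quantum used, demote→Q1. Q0=[P2,P3,P4] Q1=[P1] Q2=[]
t=3-6: P2@Q0 runs 3, rem=2, I/O yield, promote→Q0. Q0=[P3,P4,P2] Q1=[P1] Q2=[]
t=6-8: P3@Q0 runs 2, rem=11, I/O yield, promote→Q0. Q0=[P4,P2,P3] Q1=[P1] Q2=[]
t=8-11: P4@Q0 runs 3, rem=2, I/O yield, promote→Q0. Q0=[P2,P3,P4] Q1=[P1] Q2=[]
t=11-13: P2@Q0 runs 2, rem=0, completes. Q0=[P3,P4] Q1=[P1] Q2=[]
t=13-15: P3@Q0 runs 2, rem=9, I/O yield, promote→Q0. Q0=[P4,P3] Q1=[P1] Q2=[]
t=15-17: P4@Q0 runs 2, rem=0, completes. Q0=[P3] Q1=[P1] Q2=[]
t=17-19: P3@Q0 runs 2, rem=7, I/O yield, promote→Q0. Q0=[P3] Q1=[P1] Q2=[]
t=19-21: P3@Q0 runs 2, rem=5, I/O yield, promote→Q0. Q0=[P3] Q1=[P1] Q2=[]
t=21-23: P3@Q0 runs 2, rem=3, I/O yield, promote→Q0. Q0=[P3] Q1=[P1] Q2=[]
t=23-25: P3@Q0 runs 2, rem=1, I/O yield, promote→Q0. Q0=[P3] Q1=[P1] Q2=[]
t=25-26: P3@Q0 runs 1, rem=0, completes. Q0=[] Q1=[P1] Q2=[]
t=26-27: P1@Q1 runs 1, rem=0, completes. Q0=[] Q1=[] Q2=[]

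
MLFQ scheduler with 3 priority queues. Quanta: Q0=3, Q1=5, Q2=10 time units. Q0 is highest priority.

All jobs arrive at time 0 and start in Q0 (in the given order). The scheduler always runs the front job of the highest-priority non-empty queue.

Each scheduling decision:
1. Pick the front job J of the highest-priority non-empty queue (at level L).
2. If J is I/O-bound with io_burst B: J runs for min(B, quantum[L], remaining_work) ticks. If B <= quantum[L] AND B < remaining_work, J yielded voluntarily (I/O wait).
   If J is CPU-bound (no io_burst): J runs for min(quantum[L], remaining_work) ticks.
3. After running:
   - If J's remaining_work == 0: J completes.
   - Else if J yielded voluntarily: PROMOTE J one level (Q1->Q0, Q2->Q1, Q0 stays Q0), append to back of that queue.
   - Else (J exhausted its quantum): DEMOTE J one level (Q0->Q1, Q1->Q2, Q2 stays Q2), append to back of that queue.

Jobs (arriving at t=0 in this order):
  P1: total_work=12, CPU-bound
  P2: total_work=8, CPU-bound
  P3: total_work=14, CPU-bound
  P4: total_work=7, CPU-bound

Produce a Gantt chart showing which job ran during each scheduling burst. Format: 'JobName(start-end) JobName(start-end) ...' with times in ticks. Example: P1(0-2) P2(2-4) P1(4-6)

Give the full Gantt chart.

t=0-3: P1@Q0 runs 3, rem=9, quantum used, demote→Q1. Q0=[P2,P3,P4] Q1=[P1] Q2=[]
t=3-6: P2@Q0 runs 3, rem=5, quantum used, demote→Q1. Q0=[P3,P4] Q1=[P1,P2] Q2=[]
t=6-9: P3@Q0 runs 3, rem=11, quantum used, demote→Q1. Q0=[P4] Q1=[P1,P2,P3] Q2=[]
t=9-12: P4@Q0 runs 3, rem=4, quantum used, demote→Q1. Q0=[] Q1=[P1,P2,P3,P4] Q2=[]
t=12-17: P1@Q1 runs 5, rem=4, quantum used, demote→Q2. Q0=[] Q1=[P2,P3,P4] Q2=[P1]
t=17-22: P2@Q1 runs 5, rem=0, completes. Q0=[] Q1=[P3,P4] Q2=[P1]
t=22-27: P3@Q1 runs 5, rem=6, quantum used, demote→Q2. Q0=[] Q1=[P4] Q2=[P1,P3]
t=27-31: P4@Q1 runs 4, rem=0, completes. Q0=[] Q1=[] Q2=[P1,P3]
t=31-35: P1@Q2 runs 4, rem=0, completes. Q0=[] Q1=[] Q2=[P3]
t=35-41: P3@Q2 runs 6, rem=0, completes. Q0=[] Q1=[] Q2=[]

Answer: P1(0-3) P2(3-6) P3(6-9) P4(9-12) P1(12-17) P2(17-22) P3(22-27) P4(27-31) P1(31-35) P3(35-41)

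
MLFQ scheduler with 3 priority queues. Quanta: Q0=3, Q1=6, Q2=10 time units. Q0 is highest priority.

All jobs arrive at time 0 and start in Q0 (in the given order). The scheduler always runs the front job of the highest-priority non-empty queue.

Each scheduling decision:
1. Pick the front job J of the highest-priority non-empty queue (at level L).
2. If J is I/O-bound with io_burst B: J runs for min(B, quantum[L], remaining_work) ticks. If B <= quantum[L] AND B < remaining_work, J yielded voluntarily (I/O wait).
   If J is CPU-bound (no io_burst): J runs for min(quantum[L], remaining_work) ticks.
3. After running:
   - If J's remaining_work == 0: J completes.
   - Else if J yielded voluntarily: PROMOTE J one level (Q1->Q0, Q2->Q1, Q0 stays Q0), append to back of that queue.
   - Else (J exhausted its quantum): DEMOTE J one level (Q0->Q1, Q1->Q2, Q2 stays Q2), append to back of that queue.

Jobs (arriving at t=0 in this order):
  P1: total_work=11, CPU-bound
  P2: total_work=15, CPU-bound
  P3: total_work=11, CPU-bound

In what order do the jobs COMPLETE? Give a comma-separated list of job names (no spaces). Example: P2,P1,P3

Answer: P1,P2,P3

Derivation:
t=0-3: P1@Q0 runs 3, rem=8, quantum used, demote→Q1. Q0=[P2,P3] Q1=[P1] Q2=[]
t=3-6: P2@Q0 runs 3, rem=12, quantum used, demote→Q1. Q0=[P3] Q1=[P1,P2] Q2=[]
t=6-9: P3@Q0 runs 3, rem=8, quantum used, demote→Q1. Q0=[] Q1=[P1,P2,P3] Q2=[]
t=9-15: P1@Q1 runs 6, rem=2, quantum used, demote→Q2. Q0=[] Q1=[P2,P3] Q2=[P1]
t=15-21: P2@Q1 runs 6, rem=6, quantum used, demote→Q2. Q0=[] Q1=[P3] Q2=[P1,P2]
t=21-27: P3@Q1 runs 6, rem=2, quantum used, demote→Q2. Q0=[] Q1=[] Q2=[P1,P2,P3]
t=27-29: P1@Q2 runs 2, rem=0, completes. Q0=[] Q1=[] Q2=[P2,P3]
t=29-35: P2@Q2 runs 6, rem=0, completes. Q0=[] Q1=[] Q2=[P3]
t=35-37: P3@Q2 runs 2, rem=0, completes. Q0=[] Q1=[] Q2=[]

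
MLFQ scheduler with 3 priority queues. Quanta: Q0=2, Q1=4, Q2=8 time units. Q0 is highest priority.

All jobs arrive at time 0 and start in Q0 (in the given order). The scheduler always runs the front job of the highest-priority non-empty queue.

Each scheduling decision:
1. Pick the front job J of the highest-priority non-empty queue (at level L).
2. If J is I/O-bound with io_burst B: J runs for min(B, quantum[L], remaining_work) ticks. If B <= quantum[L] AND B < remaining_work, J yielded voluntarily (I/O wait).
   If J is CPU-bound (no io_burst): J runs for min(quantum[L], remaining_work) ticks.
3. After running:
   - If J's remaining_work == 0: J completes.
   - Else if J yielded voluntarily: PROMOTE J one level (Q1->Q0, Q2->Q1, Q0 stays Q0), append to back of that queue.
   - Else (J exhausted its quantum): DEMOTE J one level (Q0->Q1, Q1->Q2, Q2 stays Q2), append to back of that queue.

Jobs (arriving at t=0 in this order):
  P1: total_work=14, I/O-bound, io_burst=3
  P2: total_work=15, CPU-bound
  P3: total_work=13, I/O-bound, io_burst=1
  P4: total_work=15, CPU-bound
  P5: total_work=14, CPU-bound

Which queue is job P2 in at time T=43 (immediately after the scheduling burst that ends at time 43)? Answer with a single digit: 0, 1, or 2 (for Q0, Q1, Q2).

t=0-2: P1@Q0 runs 2, rem=12, quantum used, demote→Q1. Q0=[P2,P3,P4,P5] Q1=[P1] Q2=[]
t=2-4: P2@Q0 runs 2, rem=13, quantum used, demote→Q1. Q0=[P3,P4,P5] Q1=[P1,P2] Q2=[]
t=4-5: P3@Q0 runs 1, rem=12, I/O yield, promote→Q0. Q0=[P4,P5,P3] Q1=[P1,P2] Q2=[]
t=5-7: P4@Q0 runs 2, rem=13, quantum used, demote→Q1. Q0=[P5,P3] Q1=[P1,P2,P4] Q2=[]
t=7-9: P5@Q0 runs 2, rem=12, quantum used, demote→Q1. Q0=[P3] Q1=[P1,P2,P4,P5] Q2=[]
t=9-10: P3@Q0 runs 1, rem=11, I/O yield, promote→Q0. Q0=[P3] Q1=[P1,P2,P4,P5] Q2=[]
t=10-11: P3@Q0 runs 1, rem=10, I/O yield, promote→Q0. Q0=[P3] Q1=[P1,P2,P4,P5] Q2=[]
t=11-12: P3@Q0 runs 1, rem=9, I/O yield, promote→Q0. Q0=[P3] Q1=[P1,P2,P4,P5] Q2=[]
t=12-13: P3@Q0 runs 1, rem=8, I/O yield, promote→Q0. Q0=[P3] Q1=[P1,P2,P4,P5] Q2=[]
t=13-14: P3@Q0 runs 1, rem=7, I/O yield, promote→Q0. Q0=[P3] Q1=[P1,P2,P4,P5] Q2=[]
t=14-15: P3@Q0 runs 1, rem=6, I/O yield, promote→Q0. Q0=[P3] Q1=[P1,P2,P4,P5] Q2=[]
t=15-16: P3@Q0 runs 1, rem=5, I/O yield, promote→Q0. Q0=[P3] Q1=[P1,P2,P4,P5] Q2=[]
t=16-17: P3@Q0 runs 1, rem=4, I/O yield, promote→Q0. Q0=[P3] Q1=[P1,P2,P4,P5] Q2=[]
t=17-18: P3@Q0 runs 1, rem=3, I/O yield, promote→Q0. Q0=[P3] Q1=[P1,P2,P4,P5] Q2=[]
t=18-19: P3@Q0 runs 1, rem=2, I/O yield, promote→Q0. Q0=[P3] Q1=[P1,P2,P4,P5] Q2=[]
t=19-20: P3@Q0 runs 1, rem=1, I/O yield, promote→Q0. Q0=[P3] Q1=[P1,P2,P4,P5] Q2=[]
t=20-21: P3@Q0 runs 1, rem=0, completes. Q0=[] Q1=[P1,P2,P4,P5] Q2=[]
t=21-24: P1@Q1 runs 3, rem=9, I/O yield, promote→Q0. Q0=[P1] Q1=[P2,P4,P5] Q2=[]
t=24-26: P1@Q0 runs 2, rem=7, quantum used, demote→Q1. Q0=[] Q1=[P2,P4,P5,P1] Q2=[]
t=26-30: P2@Q1 runs 4, rem=9, quantum used, demote→Q2. Q0=[] Q1=[P4,P5,P1] Q2=[P2]
t=30-34: P4@Q1 runs 4, rem=9, quantum used, demote→Q2. Q0=[] Q1=[P5,P1] Q2=[P2,P4]
t=34-38: P5@Q1 runs 4, rem=8, quantum used, demote→Q2. Q0=[] Q1=[P1] Q2=[P2,P4,P5]
t=38-41: P1@Q1 runs 3, rem=4, I/O yield, promote→Q0. Q0=[P1] Q1=[] Q2=[P2,P4,P5]
t=41-43: P1@Q0 runs 2, rem=2, quantum used, demote→Q1. Q0=[] Q1=[P1] Q2=[P2,P4,P5]
t=43-45: P1@Q1 runs 2, rem=0, completes. Q0=[] Q1=[] Q2=[P2,P4,P5]
t=45-53: P2@Q2 runs 8, rem=1, quantum used, demote→Q2. Q0=[] Q1=[] Q2=[P4,P5,P2]
t=53-61: P4@Q2 runs 8, rem=1, quantum used, demote→Q2. Q0=[] Q1=[] Q2=[P5,P2,P4]
t=61-69: P5@Q2 runs 8, rem=0, completes. Q0=[] Q1=[] Q2=[P2,P4]
t=69-70: P2@Q2 runs 1, rem=0, completes. Q0=[] Q1=[] Q2=[P4]
t=70-71: P4@Q2 runs 1, rem=0, completes. Q0=[] Q1=[] Q2=[]

Answer: 2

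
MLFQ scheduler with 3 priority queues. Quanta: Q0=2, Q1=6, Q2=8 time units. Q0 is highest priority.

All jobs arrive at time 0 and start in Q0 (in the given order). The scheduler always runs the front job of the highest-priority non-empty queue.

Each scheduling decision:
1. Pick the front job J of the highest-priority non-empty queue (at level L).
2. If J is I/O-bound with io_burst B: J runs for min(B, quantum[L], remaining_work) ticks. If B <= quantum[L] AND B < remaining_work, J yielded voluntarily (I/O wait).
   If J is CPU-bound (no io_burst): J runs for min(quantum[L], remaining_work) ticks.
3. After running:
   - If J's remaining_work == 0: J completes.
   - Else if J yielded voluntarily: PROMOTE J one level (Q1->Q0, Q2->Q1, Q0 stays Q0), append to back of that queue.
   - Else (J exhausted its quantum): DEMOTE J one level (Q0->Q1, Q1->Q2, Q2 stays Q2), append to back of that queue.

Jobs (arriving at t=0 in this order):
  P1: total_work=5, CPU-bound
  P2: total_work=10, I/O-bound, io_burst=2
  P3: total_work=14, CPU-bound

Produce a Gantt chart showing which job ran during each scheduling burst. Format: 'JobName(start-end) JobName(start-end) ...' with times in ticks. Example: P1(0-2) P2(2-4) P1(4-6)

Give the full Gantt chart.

t=0-2: P1@Q0 runs 2, rem=3, quantum used, demote→Q1. Q0=[P2,P3] Q1=[P1] Q2=[]
t=2-4: P2@Q0 runs 2, rem=8, I/O yield, promote→Q0. Q0=[P3,P2] Q1=[P1] Q2=[]
t=4-6: P3@Q0 runs 2, rem=12, quantum used, demote→Q1. Q0=[P2] Q1=[P1,P3] Q2=[]
t=6-8: P2@Q0 runs 2, rem=6, I/O yield, promote→Q0. Q0=[P2] Q1=[P1,P3] Q2=[]
t=8-10: P2@Q0 runs 2, rem=4, I/O yield, promote→Q0. Q0=[P2] Q1=[P1,P3] Q2=[]
t=10-12: P2@Q0 runs 2, rem=2, I/O yield, promote→Q0. Q0=[P2] Q1=[P1,P3] Q2=[]
t=12-14: P2@Q0 runs 2, rem=0, completes. Q0=[] Q1=[P1,P3] Q2=[]
t=14-17: P1@Q1 runs 3, rem=0, completes. Q0=[] Q1=[P3] Q2=[]
t=17-23: P3@Q1 runs 6, rem=6, quantum used, demote→Q2. Q0=[] Q1=[] Q2=[P3]
t=23-29: P3@Q2 runs 6, rem=0, completes. Q0=[] Q1=[] Q2=[]

Answer: P1(0-2) P2(2-4) P3(4-6) P2(6-8) P2(8-10) P2(10-12) P2(12-14) P1(14-17) P3(17-23) P3(23-29)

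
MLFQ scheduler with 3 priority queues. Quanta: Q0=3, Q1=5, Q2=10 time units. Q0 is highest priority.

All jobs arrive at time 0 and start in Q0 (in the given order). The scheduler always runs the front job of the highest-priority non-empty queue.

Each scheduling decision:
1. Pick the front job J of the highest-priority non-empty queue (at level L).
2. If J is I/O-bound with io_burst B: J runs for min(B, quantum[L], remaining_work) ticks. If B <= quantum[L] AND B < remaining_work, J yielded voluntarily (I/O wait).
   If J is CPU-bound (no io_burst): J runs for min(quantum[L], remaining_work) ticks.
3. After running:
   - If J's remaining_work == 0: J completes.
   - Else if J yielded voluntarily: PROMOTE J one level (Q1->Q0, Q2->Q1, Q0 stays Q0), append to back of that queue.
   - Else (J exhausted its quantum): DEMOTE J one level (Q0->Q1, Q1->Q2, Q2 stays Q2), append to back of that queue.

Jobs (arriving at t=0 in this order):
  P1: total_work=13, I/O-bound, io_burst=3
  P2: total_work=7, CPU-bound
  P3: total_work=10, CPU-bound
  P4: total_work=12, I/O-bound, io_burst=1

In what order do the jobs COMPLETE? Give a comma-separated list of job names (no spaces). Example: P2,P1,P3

t=0-3: P1@Q0 runs 3, rem=10, I/O yield, promote→Q0. Q0=[P2,P3,P4,P1] Q1=[] Q2=[]
t=3-6: P2@Q0 runs 3, rem=4, quantum used, demote→Q1. Q0=[P3,P4,P1] Q1=[P2] Q2=[]
t=6-9: P3@Q0 runs 3, rem=7, quantum used, demote→Q1. Q0=[P4,P1] Q1=[P2,P3] Q2=[]
t=9-10: P4@Q0 runs 1, rem=11, I/O yield, promote→Q0. Q0=[P1,P4] Q1=[P2,P3] Q2=[]
t=10-13: P1@Q0 runs 3, rem=7, I/O yield, promote→Q0. Q0=[P4,P1] Q1=[P2,P3] Q2=[]
t=13-14: P4@Q0 runs 1, rem=10, I/O yield, promote→Q0. Q0=[P1,P4] Q1=[P2,P3] Q2=[]
t=14-17: P1@Q0 runs 3, rem=4, I/O yield, promote→Q0. Q0=[P4,P1] Q1=[P2,P3] Q2=[]
t=17-18: P4@Q0 runs 1, rem=9, I/O yield, promote→Q0. Q0=[P1,P4] Q1=[P2,P3] Q2=[]
t=18-21: P1@Q0 runs 3, rem=1, I/O yield, promote→Q0. Q0=[P4,P1] Q1=[P2,P3] Q2=[]
t=21-22: P4@Q0 runs 1, rem=8, I/O yield, promote→Q0. Q0=[P1,P4] Q1=[P2,P3] Q2=[]
t=22-23: P1@Q0 runs 1, rem=0, completes. Q0=[P4] Q1=[P2,P3] Q2=[]
t=23-24: P4@Q0 runs 1, rem=7, I/O yield, promote→Q0. Q0=[P4] Q1=[P2,P3] Q2=[]
t=24-25: P4@Q0 runs 1, rem=6, I/O yield, promote→Q0. Q0=[P4] Q1=[P2,P3] Q2=[]
t=25-26: P4@Q0 runs 1, rem=5, I/O yield, promote→Q0. Q0=[P4] Q1=[P2,P3] Q2=[]
t=26-27: P4@Q0 runs 1, rem=4, I/O yield, promote→Q0. Q0=[P4] Q1=[P2,P3] Q2=[]
t=27-28: P4@Q0 runs 1, rem=3, I/O yield, promote→Q0. Q0=[P4] Q1=[P2,P3] Q2=[]
t=28-29: P4@Q0 runs 1, rem=2, I/O yield, promote→Q0. Q0=[P4] Q1=[P2,P3] Q2=[]
t=29-30: P4@Q0 runs 1, rem=1, I/O yield, promote→Q0. Q0=[P4] Q1=[P2,P3] Q2=[]
t=30-31: P4@Q0 runs 1, rem=0, completes. Q0=[] Q1=[P2,P3] Q2=[]
t=31-35: P2@Q1 runs 4, rem=0, completes. Q0=[] Q1=[P3] Q2=[]
t=35-40: P3@Q1 runs 5, rem=2, quantum used, demote→Q2. Q0=[] Q1=[] Q2=[P3]
t=40-42: P3@Q2 runs 2, rem=0, completes. Q0=[] Q1=[] Q2=[]

Answer: P1,P4,P2,P3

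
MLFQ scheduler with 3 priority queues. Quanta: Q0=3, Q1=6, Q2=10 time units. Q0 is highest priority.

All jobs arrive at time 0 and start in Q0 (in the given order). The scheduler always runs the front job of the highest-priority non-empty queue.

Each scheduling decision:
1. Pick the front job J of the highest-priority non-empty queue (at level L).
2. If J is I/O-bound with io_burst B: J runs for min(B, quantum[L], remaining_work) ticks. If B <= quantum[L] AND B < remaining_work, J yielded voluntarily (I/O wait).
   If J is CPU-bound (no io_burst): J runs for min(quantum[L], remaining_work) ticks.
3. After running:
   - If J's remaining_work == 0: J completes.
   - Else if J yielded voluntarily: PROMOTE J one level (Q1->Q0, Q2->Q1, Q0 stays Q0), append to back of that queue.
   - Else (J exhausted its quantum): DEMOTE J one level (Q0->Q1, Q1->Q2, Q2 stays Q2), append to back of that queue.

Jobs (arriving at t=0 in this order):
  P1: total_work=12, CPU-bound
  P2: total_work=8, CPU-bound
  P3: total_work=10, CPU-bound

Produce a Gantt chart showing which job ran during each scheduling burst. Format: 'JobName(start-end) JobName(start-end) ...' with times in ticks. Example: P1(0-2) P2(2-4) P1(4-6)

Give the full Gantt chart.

t=0-3: P1@Q0 runs 3, rem=9, quantum used, demote→Q1. Q0=[P2,P3] Q1=[P1] Q2=[]
t=3-6: P2@Q0 runs 3, rem=5, quantum used, demote→Q1. Q0=[P3] Q1=[P1,P2] Q2=[]
t=6-9: P3@Q0 runs 3, rem=7, quantum used, demote→Q1. Q0=[] Q1=[P1,P2,P3] Q2=[]
t=9-15: P1@Q1 runs 6, rem=3, quantum used, demote→Q2. Q0=[] Q1=[P2,P3] Q2=[P1]
t=15-20: P2@Q1 runs 5, rem=0, completes. Q0=[] Q1=[P3] Q2=[P1]
t=20-26: P3@Q1 runs 6, rem=1, quantum used, demote→Q2. Q0=[] Q1=[] Q2=[P1,P3]
t=26-29: P1@Q2 runs 3, rem=0, completes. Q0=[] Q1=[] Q2=[P3]
t=29-30: P3@Q2 runs 1, rem=0, completes. Q0=[] Q1=[] Q2=[]

Answer: P1(0-3) P2(3-6) P3(6-9) P1(9-15) P2(15-20) P3(20-26) P1(26-29) P3(29-30)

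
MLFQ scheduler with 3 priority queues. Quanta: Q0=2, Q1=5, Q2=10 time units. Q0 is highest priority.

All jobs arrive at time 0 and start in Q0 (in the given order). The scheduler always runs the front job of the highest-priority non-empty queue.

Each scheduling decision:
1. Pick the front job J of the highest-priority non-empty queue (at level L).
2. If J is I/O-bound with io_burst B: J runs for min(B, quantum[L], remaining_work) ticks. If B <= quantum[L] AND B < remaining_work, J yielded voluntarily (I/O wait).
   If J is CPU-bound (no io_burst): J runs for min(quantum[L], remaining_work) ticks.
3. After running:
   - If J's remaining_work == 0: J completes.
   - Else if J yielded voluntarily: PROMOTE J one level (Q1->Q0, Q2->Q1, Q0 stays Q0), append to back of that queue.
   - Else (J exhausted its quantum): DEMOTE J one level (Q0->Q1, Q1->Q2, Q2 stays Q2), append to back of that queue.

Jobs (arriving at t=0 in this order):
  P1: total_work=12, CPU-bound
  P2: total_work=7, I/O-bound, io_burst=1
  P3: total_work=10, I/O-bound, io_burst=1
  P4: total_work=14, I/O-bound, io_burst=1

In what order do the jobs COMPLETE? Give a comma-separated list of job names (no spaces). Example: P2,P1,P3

Answer: P2,P3,P4,P1

Derivation:
t=0-2: P1@Q0 runs 2, rem=10, quantum used, demote→Q1. Q0=[P2,P3,P4] Q1=[P1] Q2=[]
t=2-3: P2@Q0 runs 1, rem=6, I/O yield, promote→Q0. Q0=[P3,P4,P2] Q1=[P1] Q2=[]
t=3-4: P3@Q0 runs 1, rem=9, I/O yield, promote→Q0. Q0=[P4,P2,P3] Q1=[P1] Q2=[]
t=4-5: P4@Q0 runs 1, rem=13, I/O yield, promote→Q0. Q0=[P2,P3,P4] Q1=[P1] Q2=[]
t=5-6: P2@Q0 runs 1, rem=5, I/O yield, promote→Q0. Q0=[P3,P4,P2] Q1=[P1] Q2=[]
t=6-7: P3@Q0 runs 1, rem=8, I/O yield, promote→Q0. Q0=[P4,P2,P3] Q1=[P1] Q2=[]
t=7-8: P4@Q0 runs 1, rem=12, I/O yield, promote→Q0. Q0=[P2,P3,P4] Q1=[P1] Q2=[]
t=8-9: P2@Q0 runs 1, rem=4, I/O yield, promote→Q0. Q0=[P3,P4,P2] Q1=[P1] Q2=[]
t=9-10: P3@Q0 runs 1, rem=7, I/O yield, promote→Q0. Q0=[P4,P2,P3] Q1=[P1] Q2=[]
t=10-11: P4@Q0 runs 1, rem=11, I/O yield, promote→Q0. Q0=[P2,P3,P4] Q1=[P1] Q2=[]
t=11-12: P2@Q0 runs 1, rem=3, I/O yield, promote→Q0. Q0=[P3,P4,P2] Q1=[P1] Q2=[]
t=12-13: P3@Q0 runs 1, rem=6, I/O yield, promote→Q0. Q0=[P4,P2,P3] Q1=[P1] Q2=[]
t=13-14: P4@Q0 runs 1, rem=10, I/O yield, promote→Q0. Q0=[P2,P3,P4] Q1=[P1] Q2=[]
t=14-15: P2@Q0 runs 1, rem=2, I/O yield, promote→Q0. Q0=[P3,P4,P2] Q1=[P1] Q2=[]
t=15-16: P3@Q0 runs 1, rem=5, I/O yield, promote→Q0. Q0=[P4,P2,P3] Q1=[P1] Q2=[]
t=16-17: P4@Q0 runs 1, rem=9, I/O yield, promote→Q0. Q0=[P2,P3,P4] Q1=[P1] Q2=[]
t=17-18: P2@Q0 runs 1, rem=1, I/O yield, promote→Q0. Q0=[P3,P4,P2] Q1=[P1] Q2=[]
t=18-19: P3@Q0 runs 1, rem=4, I/O yield, promote→Q0. Q0=[P4,P2,P3] Q1=[P1] Q2=[]
t=19-20: P4@Q0 runs 1, rem=8, I/O yield, promote→Q0. Q0=[P2,P3,P4] Q1=[P1] Q2=[]
t=20-21: P2@Q0 runs 1, rem=0, completes. Q0=[P3,P4] Q1=[P1] Q2=[]
t=21-22: P3@Q0 runs 1, rem=3, I/O yield, promote→Q0. Q0=[P4,P3] Q1=[P1] Q2=[]
t=22-23: P4@Q0 runs 1, rem=7, I/O yield, promote→Q0. Q0=[P3,P4] Q1=[P1] Q2=[]
t=23-24: P3@Q0 runs 1, rem=2, I/O yield, promote→Q0. Q0=[P4,P3] Q1=[P1] Q2=[]
t=24-25: P4@Q0 runs 1, rem=6, I/O yield, promote→Q0. Q0=[P3,P4] Q1=[P1] Q2=[]
t=25-26: P3@Q0 runs 1, rem=1, I/O yield, promote→Q0. Q0=[P4,P3] Q1=[P1] Q2=[]
t=26-27: P4@Q0 runs 1, rem=5, I/O yield, promote→Q0. Q0=[P3,P4] Q1=[P1] Q2=[]
t=27-28: P3@Q0 runs 1, rem=0, completes. Q0=[P4] Q1=[P1] Q2=[]
t=28-29: P4@Q0 runs 1, rem=4, I/O yield, promote→Q0. Q0=[P4] Q1=[P1] Q2=[]
t=29-30: P4@Q0 runs 1, rem=3, I/O yield, promote→Q0. Q0=[P4] Q1=[P1] Q2=[]
t=30-31: P4@Q0 runs 1, rem=2, I/O yield, promote→Q0. Q0=[P4] Q1=[P1] Q2=[]
t=31-32: P4@Q0 runs 1, rem=1, I/O yield, promote→Q0. Q0=[P4] Q1=[P1] Q2=[]
t=32-33: P4@Q0 runs 1, rem=0, completes. Q0=[] Q1=[P1] Q2=[]
t=33-38: P1@Q1 runs 5, rem=5, quantum used, demote→Q2. Q0=[] Q1=[] Q2=[P1]
t=38-43: P1@Q2 runs 5, rem=0, completes. Q0=[] Q1=[] Q2=[]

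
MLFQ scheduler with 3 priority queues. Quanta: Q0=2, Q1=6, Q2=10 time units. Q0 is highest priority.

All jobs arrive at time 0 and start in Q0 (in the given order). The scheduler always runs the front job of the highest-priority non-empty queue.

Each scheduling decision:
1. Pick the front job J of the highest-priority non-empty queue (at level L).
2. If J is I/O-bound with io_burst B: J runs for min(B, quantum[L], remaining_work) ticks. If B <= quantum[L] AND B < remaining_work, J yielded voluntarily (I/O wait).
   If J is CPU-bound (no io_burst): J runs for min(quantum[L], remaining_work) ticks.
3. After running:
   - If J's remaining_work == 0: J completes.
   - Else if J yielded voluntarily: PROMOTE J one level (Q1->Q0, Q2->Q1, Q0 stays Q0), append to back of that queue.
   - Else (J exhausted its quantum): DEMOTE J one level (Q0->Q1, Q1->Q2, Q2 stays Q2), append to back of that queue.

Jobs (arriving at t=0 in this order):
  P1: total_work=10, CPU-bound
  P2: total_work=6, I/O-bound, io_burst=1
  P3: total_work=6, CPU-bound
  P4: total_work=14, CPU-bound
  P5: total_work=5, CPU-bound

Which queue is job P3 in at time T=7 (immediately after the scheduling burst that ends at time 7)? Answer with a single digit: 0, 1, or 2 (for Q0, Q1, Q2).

Answer: 1

Derivation:
t=0-2: P1@Q0 runs 2, rem=8, quantum used, demote→Q1. Q0=[P2,P3,P4,P5] Q1=[P1] Q2=[]
t=2-3: P2@Q0 runs 1, rem=5, I/O yield, promote→Q0. Q0=[P3,P4,P5,P2] Q1=[P1] Q2=[]
t=3-5: P3@Q0 runs 2, rem=4, quantum used, demote→Q1. Q0=[P4,P5,P2] Q1=[P1,P3] Q2=[]
t=5-7: P4@Q0 runs 2, rem=12, quantum used, demote→Q1. Q0=[P5,P2] Q1=[P1,P3,P4] Q2=[]
t=7-9: P5@Q0 runs 2, rem=3, quantum used, demote→Q1. Q0=[P2] Q1=[P1,P3,P4,P5] Q2=[]
t=9-10: P2@Q0 runs 1, rem=4, I/O yield, promote→Q0. Q0=[P2] Q1=[P1,P3,P4,P5] Q2=[]
t=10-11: P2@Q0 runs 1, rem=3, I/O yield, promote→Q0. Q0=[P2] Q1=[P1,P3,P4,P5] Q2=[]
t=11-12: P2@Q0 runs 1, rem=2, I/O yield, promote→Q0. Q0=[P2] Q1=[P1,P3,P4,P5] Q2=[]
t=12-13: P2@Q0 runs 1, rem=1, I/O yield, promote→Q0. Q0=[P2] Q1=[P1,P3,P4,P5] Q2=[]
t=13-14: P2@Q0 runs 1, rem=0, completes. Q0=[] Q1=[P1,P3,P4,P5] Q2=[]
t=14-20: P1@Q1 runs 6, rem=2, quantum used, demote→Q2. Q0=[] Q1=[P3,P4,P5] Q2=[P1]
t=20-24: P3@Q1 runs 4, rem=0, completes. Q0=[] Q1=[P4,P5] Q2=[P1]
t=24-30: P4@Q1 runs 6, rem=6, quantum used, demote→Q2. Q0=[] Q1=[P5] Q2=[P1,P4]
t=30-33: P5@Q1 runs 3, rem=0, completes. Q0=[] Q1=[] Q2=[P1,P4]
t=33-35: P1@Q2 runs 2, rem=0, completes. Q0=[] Q1=[] Q2=[P4]
t=35-41: P4@Q2 runs 6, rem=0, completes. Q0=[] Q1=[] Q2=[]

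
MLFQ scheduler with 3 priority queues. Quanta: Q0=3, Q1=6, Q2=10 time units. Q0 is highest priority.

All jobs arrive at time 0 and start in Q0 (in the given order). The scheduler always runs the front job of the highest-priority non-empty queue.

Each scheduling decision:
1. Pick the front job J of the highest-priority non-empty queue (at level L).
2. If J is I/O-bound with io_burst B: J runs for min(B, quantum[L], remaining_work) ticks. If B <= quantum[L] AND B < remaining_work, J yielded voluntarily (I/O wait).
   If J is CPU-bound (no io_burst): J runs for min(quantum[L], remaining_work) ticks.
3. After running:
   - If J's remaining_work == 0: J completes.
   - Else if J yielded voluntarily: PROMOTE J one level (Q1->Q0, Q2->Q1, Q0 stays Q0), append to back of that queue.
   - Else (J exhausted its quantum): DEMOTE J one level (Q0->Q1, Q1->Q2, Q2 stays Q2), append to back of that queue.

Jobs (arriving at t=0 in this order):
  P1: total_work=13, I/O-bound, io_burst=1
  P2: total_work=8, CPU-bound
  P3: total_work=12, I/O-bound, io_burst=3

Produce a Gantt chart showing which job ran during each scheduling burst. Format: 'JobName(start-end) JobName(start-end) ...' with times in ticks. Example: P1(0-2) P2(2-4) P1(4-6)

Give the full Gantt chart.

Answer: P1(0-1) P2(1-4) P3(4-7) P1(7-8) P3(8-11) P1(11-12) P3(12-15) P1(15-16) P3(16-19) P1(19-20) P1(20-21) P1(21-22) P1(22-23) P1(23-24) P1(24-25) P1(25-26) P1(26-27) P1(27-28) P2(28-33)

Derivation:
t=0-1: P1@Q0 runs 1, rem=12, I/O yield, promote→Q0. Q0=[P2,P3,P1] Q1=[] Q2=[]
t=1-4: P2@Q0 runs 3, rem=5, quantum used, demote→Q1. Q0=[P3,P1] Q1=[P2] Q2=[]
t=4-7: P3@Q0 runs 3, rem=9, I/O yield, promote→Q0. Q0=[P1,P3] Q1=[P2] Q2=[]
t=7-8: P1@Q0 runs 1, rem=11, I/O yield, promote→Q0. Q0=[P3,P1] Q1=[P2] Q2=[]
t=8-11: P3@Q0 runs 3, rem=6, I/O yield, promote→Q0. Q0=[P1,P3] Q1=[P2] Q2=[]
t=11-12: P1@Q0 runs 1, rem=10, I/O yield, promote→Q0. Q0=[P3,P1] Q1=[P2] Q2=[]
t=12-15: P3@Q0 runs 3, rem=3, I/O yield, promote→Q0. Q0=[P1,P3] Q1=[P2] Q2=[]
t=15-16: P1@Q0 runs 1, rem=9, I/O yield, promote→Q0. Q0=[P3,P1] Q1=[P2] Q2=[]
t=16-19: P3@Q0 runs 3, rem=0, completes. Q0=[P1] Q1=[P2] Q2=[]
t=19-20: P1@Q0 runs 1, rem=8, I/O yield, promote→Q0. Q0=[P1] Q1=[P2] Q2=[]
t=20-21: P1@Q0 runs 1, rem=7, I/O yield, promote→Q0. Q0=[P1] Q1=[P2] Q2=[]
t=21-22: P1@Q0 runs 1, rem=6, I/O yield, promote→Q0. Q0=[P1] Q1=[P2] Q2=[]
t=22-23: P1@Q0 runs 1, rem=5, I/O yield, promote→Q0. Q0=[P1] Q1=[P2] Q2=[]
t=23-24: P1@Q0 runs 1, rem=4, I/O yield, promote→Q0. Q0=[P1] Q1=[P2] Q2=[]
t=24-25: P1@Q0 runs 1, rem=3, I/O yield, promote→Q0. Q0=[P1] Q1=[P2] Q2=[]
t=25-26: P1@Q0 runs 1, rem=2, I/O yield, promote→Q0. Q0=[P1] Q1=[P2] Q2=[]
t=26-27: P1@Q0 runs 1, rem=1, I/O yield, promote→Q0. Q0=[P1] Q1=[P2] Q2=[]
t=27-28: P1@Q0 runs 1, rem=0, completes. Q0=[] Q1=[P2] Q2=[]
t=28-33: P2@Q1 runs 5, rem=0, completes. Q0=[] Q1=[] Q2=[]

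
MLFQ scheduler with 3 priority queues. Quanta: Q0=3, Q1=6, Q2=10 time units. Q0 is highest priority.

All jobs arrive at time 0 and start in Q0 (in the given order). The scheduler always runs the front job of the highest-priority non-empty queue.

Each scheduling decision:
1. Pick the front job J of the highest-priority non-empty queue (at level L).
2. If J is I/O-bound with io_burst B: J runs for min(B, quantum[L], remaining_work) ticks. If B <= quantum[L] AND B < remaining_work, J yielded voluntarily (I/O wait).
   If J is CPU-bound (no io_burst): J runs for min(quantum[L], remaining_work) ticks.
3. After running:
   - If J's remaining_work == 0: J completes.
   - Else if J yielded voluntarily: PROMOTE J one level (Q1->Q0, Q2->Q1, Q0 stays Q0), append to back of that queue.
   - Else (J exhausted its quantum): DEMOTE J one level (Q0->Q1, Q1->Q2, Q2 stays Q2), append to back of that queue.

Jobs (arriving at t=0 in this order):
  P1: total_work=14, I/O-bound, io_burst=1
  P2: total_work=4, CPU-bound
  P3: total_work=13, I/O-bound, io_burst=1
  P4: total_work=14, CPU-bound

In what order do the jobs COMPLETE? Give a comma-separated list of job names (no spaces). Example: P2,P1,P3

Answer: P3,P1,P2,P4

Derivation:
t=0-1: P1@Q0 runs 1, rem=13, I/O yield, promote→Q0. Q0=[P2,P3,P4,P1] Q1=[] Q2=[]
t=1-4: P2@Q0 runs 3, rem=1, quantum used, demote→Q1. Q0=[P3,P4,P1] Q1=[P2] Q2=[]
t=4-5: P3@Q0 runs 1, rem=12, I/O yield, promote→Q0. Q0=[P4,P1,P3] Q1=[P2] Q2=[]
t=5-8: P4@Q0 runs 3, rem=11, quantum used, demote→Q1. Q0=[P1,P3] Q1=[P2,P4] Q2=[]
t=8-9: P1@Q0 runs 1, rem=12, I/O yield, promote→Q0. Q0=[P3,P1] Q1=[P2,P4] Q2=[]
t=9-10: P3@Q0 runs 1, rem=11, I/O yield, promote→Q0. Q0=[P1,P3] Q1=[P2,P4] Q2=[]
t=10-11: P1@Q0 runs 1, rem=11, I/O yield, promote→Q0. Q0=[P3,P1] Q1=[P2,P4] Q2=[]
t=11-12: P3@Q0 runs 1, rem=10, I/O yield, promote→Q0. Q0=[P1,P3] Q1=[P2,P4] Q2=[]
t=12-13: P1@Q0 runs 1, rem=10, I/O yield, promote→Q0. Q0=[P3,P1] Q1=[P2,P4] Q2=[]
t=13-14: P3@Q0 runs 1, rem=9, I/O yield, promote→Q0. Q0=[P1,P3] Q1=[P2,P4] Q2=[]
t=14-15: P1@Q0 runs 1, rem=9, I/O yield, promote→Q0. Q0=[P3,P1] Q1=[P2,P4] Q2=[]
t=15-16: P3@Q0 runs 1, rem=8, I/O yield, promote→Q0. Q0=[P1,P3] Q1=[P2,P4] Q2=[]
t=16-17: P1@Q0 runs 1, rem=8, I/O yield, promote→Q0. Q0=[P3,P1] Q1=[P2,P4] Q2=[]
t=17-18: P3@Q0 runs 1, rem=7, I/O yield, promote→Q0. Q0=[P1,P3] Q1=[P2,P4] Q2=[]
t=18-19: P1@Q0 runs 1, rem=7, I/O yield, promote→Q0. Q0=[P3,P1] Q1=[P2,P4] Q2=[]
t=19-20: P3@Q0 runs 1, rem=6, I/O yield, promote→Q0. Q0=[P1,P3] Q1=[P2,P4] Q2=[]
t=20-21: P1@Q0 runs 1, rem=6, I/O yield, promote→Q0. Q0=[P3,P1] Q1=[P2,P4] Q2=[]
t=21-22: P3@Q0 runs 1, rem=5, I/O yield, promote→Q0. Q0=[P1,P3] Q1=[P2,P4] Q2=[]
t=22-23: P1@Q0 runs 1, rem=5, I/O yield, promote→Q0. Q0=[P3,P1] Q1=[P2,P4] Q2=[]
t=23-24: P3@Q0 runs 1, rem=4, I/O yield, promote→Q0. Q0=[P1,P3] Q1=[P2,P4] Q2=[]
t=24-25: P1@Q0 runs 1, rem=4, I/O yield, promote→Q0. Q0=[P3,P1] Q1=[P2,P4] Q2=[]
t=25-26: P3@Q0 runs 1, rem=3, I/O yield, promote→Q0. Q0=[P1,P3] Q1=[P2,P4] Q2=[]
t=26-27: P1@Q0 runs 1, rem=3, I/O yield, promote→Q0. Q0=[P3,P1] Q1=[P2,P4] Q2=[]
t=27-28: P3@Q0 runs 1, rem=2, I/O yield, promote→Q0. Q0=[P1,P3] Q1=[P2,P4] Q2=[]
t=28-29: P1@Q0 runs 1, rem=2, I/O yield, promote→Q0. Q0=[P3,P1] Q1=[P2,P4] Q2=[]
t=29-30: P3@Q0 runs 1, rem=1, I/O yield, promote→Q0. Q0=[P1,P3] Q1=[P2,P4] Q2=[]
t=30-31: P1@Q0 runs 1, rem=1, I/O yield, promote→Q0. Q0=[P3,P1] Q1=[P2,P4] Q2=[]
t=31-32: P3@Q0 runs 1, rem=0, completes. Q0=[P1] Q1=[P2,P4] Q2=[]
t=32-33: P1@Q0 runs 1, rem=0, completes. Q0=[] Q1=[P2,P4] Q2=[]
t=33-34: P2@Q1 runs 1, rem=0, completes. Q0=[] Q1=[P4] Q2=[]
t=34-40: P4@Q1 runs 6, rem=5, quantum used, demote→Q2. Q0=[] Q1=[] Q2=[P4]
t=40-45: P4@Q2 runs 5, rem=0, completes. Q0=[] Q1=[] Q2=[]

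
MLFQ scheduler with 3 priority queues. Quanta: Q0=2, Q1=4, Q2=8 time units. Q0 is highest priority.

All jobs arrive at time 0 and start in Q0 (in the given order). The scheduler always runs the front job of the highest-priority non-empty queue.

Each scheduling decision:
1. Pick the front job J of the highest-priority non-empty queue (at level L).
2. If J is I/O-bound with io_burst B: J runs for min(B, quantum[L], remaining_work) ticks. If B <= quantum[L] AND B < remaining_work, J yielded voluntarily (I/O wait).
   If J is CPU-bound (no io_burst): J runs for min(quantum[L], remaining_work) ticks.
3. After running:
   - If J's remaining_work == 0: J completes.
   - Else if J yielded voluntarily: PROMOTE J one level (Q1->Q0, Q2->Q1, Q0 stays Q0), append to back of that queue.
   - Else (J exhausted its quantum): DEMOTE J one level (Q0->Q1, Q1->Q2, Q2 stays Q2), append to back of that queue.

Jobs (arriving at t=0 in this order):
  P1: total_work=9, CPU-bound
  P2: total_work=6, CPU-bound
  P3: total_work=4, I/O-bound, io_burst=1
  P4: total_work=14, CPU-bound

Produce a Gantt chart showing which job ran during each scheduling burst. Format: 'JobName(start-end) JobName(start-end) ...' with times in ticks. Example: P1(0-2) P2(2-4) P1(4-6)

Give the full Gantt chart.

Answer: P1(0-2) P2(2-4) P3(4-5) P4(5-7) P3(7-8) P3(8-9) P3(9-10) P1(10-14) P2(14-18) P4(18-22) P1(22-25) P4(25-33)

Derivation:
t=0-2: P1@Q0 runs 2, rem=7, quantum used, demote→Q1. Q0=[P2,P3,P4] Q1=[P1] Q2=[]
t=2-4: P2@Q0 runs 2, rem=4, quantum used, demote→Q1. Q0=[P3,P4] Q1=[P1,P2] Q2=[]
t=4-5: P3@Q0 runs 1, rem=3, I/O yield, promote→Q0. Q0=[P4,P3] Q1=[P1,P2] Q2=[]
t=5-7: P4@Q0 runs 2, rem=12, quantum used, demote→Q1. Q0=[P3] Q1=[P1,P2,P4] Q2=[]
t=7-8: P3@Q0 runs 1, rem=2, I/O yield, promote→Q0. Q0=[P3] Q1=[P1,P2,P4] Q2=[]
t=8-9: P3@Q0 runs 1, rem=1, I/O yield, promote→Q0. Q0=[P3] Q1=[P1,P2,P4] Q2=[]
t=9-10: P3@Q0 runs 1, rem=0, completes. Q0=[] Q1=[P1,P2,P4] Q2=[]
t=10-14: P1@Q1 runs 4, rem=3, quantum used, demote→Q2. Q0=[] Q1=[P2,P4] Q2=[P1]
t=14-18: P2@Q1 runs 4, rem=0, completes. Q0=[] Q1=[P4] Q2=[P1]
t=18-22: P4@Q1 runs 4, rem=8, quantum used, demote→Q2. Q0=[] Q1=[] Q2=[P1,P4]
t=22-25: P1@Q2 runs 3, rem=0, completes. Q0=[] Q1=[] Q2=[P4]
t=25-33: P4@Q2 runs 8, rem=0, completes. Q0=[] Q1=[] Q2=[]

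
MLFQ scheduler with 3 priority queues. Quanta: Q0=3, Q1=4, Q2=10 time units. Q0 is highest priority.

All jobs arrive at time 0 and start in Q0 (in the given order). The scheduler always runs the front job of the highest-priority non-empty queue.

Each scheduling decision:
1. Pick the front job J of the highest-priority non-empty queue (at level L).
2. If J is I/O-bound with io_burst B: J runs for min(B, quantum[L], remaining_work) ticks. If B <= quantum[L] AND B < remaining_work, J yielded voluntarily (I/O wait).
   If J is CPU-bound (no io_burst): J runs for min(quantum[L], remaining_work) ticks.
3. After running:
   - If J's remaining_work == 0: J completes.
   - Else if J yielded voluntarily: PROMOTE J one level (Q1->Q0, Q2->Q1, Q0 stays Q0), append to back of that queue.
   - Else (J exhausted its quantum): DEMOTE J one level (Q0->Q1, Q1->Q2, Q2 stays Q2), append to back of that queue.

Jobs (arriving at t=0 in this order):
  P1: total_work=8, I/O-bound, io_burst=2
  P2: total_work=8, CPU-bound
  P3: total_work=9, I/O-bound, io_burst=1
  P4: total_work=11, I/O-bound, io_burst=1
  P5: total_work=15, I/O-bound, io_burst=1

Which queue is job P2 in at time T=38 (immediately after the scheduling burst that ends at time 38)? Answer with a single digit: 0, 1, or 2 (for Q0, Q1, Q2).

Answer: 1

Derivation:
t=0-2: P1@Q0 runs 2, rem=6, I/O yield, promote→Q0. Q0=[P2,P3,P4,P5,P1] Q1=[] Q2=[]
t=2-5: P2@Q0 runs 3, rem=5, quantum used, demote→Q1. Q0=[P3,P4,P5,P1] Q1=[P2] Q2=[]
t=5-6: P3@Q0 runs 1, rem=8, I/O yield, promote→Q0. Q0=[P4,P5,P1,P3] Q1=[P2] Q2=[]
t=6-7: P4@Q0 runs 1, rem=10, I/O yield, promote→Q0. Q0=[P5,P1,P3,P4] Q1=[P2] Q2=[]
t=7-8: P5@Q0 runs 1, rem=14, I/O yield, promote→Q0. Q0=[P1,P3,P4,P5] Q1=[P2] Q2=[]
t=8-10: P1@Q0 runs 2, rem=4, I/O yield, promote→Q0. Q0=[P3,P4,P5,P1] Q1=[P2] Q2=[]
t=10-11: P3@Q0 runs 1, rem=7, I/O yield, promote→Q0. Q0=[P4,P5,P1,P3] Q1=[P2] Q2=[]
t=11-12: P4@Q0 runs 1, rem=9, I/O yield, promote→Q0. Q0=[P5,P1,P3,P4] Q1=[P2] Q2=[]
t=12-13: P5@Q0 runs 1, rem=13, I/O yield, promote→Q0. Q0=[P1,P3,P4,P5] Q1=[P2] Q2=[]
t=13-15: P1@Q0 runs 2, rem=2, I/O yield, promote→Q0. Q0=[P3,P4,P5,P1] Q1=[P2] Q2=[]
t=15-16: P3@Q0 runs 1, rem=6, I/O yield, promote→Q0. Q0=[P4,P5,P1,P3] Q1=[P2] Q2=[]
t=16-17: P4@Q0 runs 1, rem=8, I/O yield, promote→Q0. Q0=[P5,P1,P3,P4] Q1=[P2] Q2=[]
t=17-18: P5@Q0 runs 1, rem=12, I/O yield, promote→Q0. Q0=[P1,P3,P4,P5] Q1=[P2] Q2=[]
t=18-20: P1@Q0 runs 2, rem=0, completes. Q0=[P3,P4,P5] Q1=[P2] Q2=[]
t=20-21: P3@Q0 runs 1, rem=5, I/O yield, promote→Q0. Q0=[P4,P5,P3] Q1=[P2] Q2=[]
t=21-22: P4@Q0 runs 1, rem=7, I/O yield, promote→Q0. Q0=[P5,P3,P4] Q1=[P2] Q2=[]
t=22-23: P5@Q0 runs 1, rem=11, I/O yield, promote→Q0. Q0=[P3,P4,P5] Q1=[P2] Q2=[]
t=23-24: P3@Q0 runs 1, rem=4, I/O yield, promote→Q0. Q0=[P4,P5,P3] Q1=[P2] Q2=[]
t=24-25: P4@Q0 runs 1, rem=6, I/O yield, promote→Q0. Q0=[P5,P3,P4] Q1=[P2] Q2=[]
t=25-26: P5@Q0 runs 1, rem=10, I/O yield, promote→Q0. Q0=[P3,P4,P5] Q1=[P2] Q2=[]
t=26-27: P3@Q0 runs 1, rem=3, I/O yield, promote→Q0. Q0=[P4,P5,P3] Q1=[P2] Q2=[]
t=27-28: P4@Q0 runs 1, rem=5, I/O yield, promote→Q0. Q0=[P5,P3,P4] Q1=[P2] Q2=[]
t=28-29: P5@Q0 runs 1, rem=9, I/O yield, promote→Q0. Q0=[P3,P4,P5] Q1=[P2] Q2=[]
t=29-30: P3@Q0 runs 1, rem=2, I/O yield, promote→Q0. Q0=[P4,P5,P3] Q1=[P2] Q2=[]
t=30-31: P4@Q0 runs 1, rem=4, I/O yield, promote→Q0. Q0=[P5,P3,P4] Q1=[P2] Q2=[]
t=31-32: P5@Q0 runs 1, rem=8, I/O yield, promote→Q0. Q0=[P3,P4,P5] Q1=[P2] Q2=[]
t=32-33: P3@Q0 runs 1, rem=1, I/O yield, promote→Q0. Q0=[P4,P5,P3] Q1=[P2] Q2=[]
t=33-34: P4@Q0 runs 1, rem=3, I/O yield, promote→Q0. Q0=[P5,P3,P4] Q1=[P2] Q2=[]
t=34-35: P5@Q0 runs 1, rem=7, I/O yield, promote→Q0. Q0=[P3,P4,P5] Q1=[P2] Q2=[]
t=35-36: P3@Q0 runs 1, rem=0, completes. Q0=[P4,P5] Q1=[P2] Q2=[]
t=36-37: P4@Q0 runs 1, rem=2, I/O yield, promote→Q0. Q0=[P5,P4] Q1=[P2] Q2=[]
t=37-38: P5@Q0 runs 1, rem=6, I/O yield, promote→Q0. Q0=[P4,P5] Q1=[P2] Q2=[]
t=38-39: P4@Q0 runs 1, rem=1, I/O yield, promote→Q0. Q0=[P5,P4] Q1=[P2] Q2=[]
t=39-40: P5@Q0 runs 1, rem=5, I/O yield, promote→Q0. Q0=[P4,P5] Q1=[P2] Q2=[]
t=40-41: P4@Q0 runs 1, rem=0, completes. Q0=[P5] Q1=[P2] Q2=[]
t=41-42: P5@Q0 runs 1, rem=4, I/O yield, promote→Q0. Q0=[P5] Q1=[P2] Q2=[]
t=42-43: P5@Q0 runs 1, rem=3, I/O yield, promote→Q0. Q0=[P5] Q1=[P2] Q2=[]
t=43-44: P5@Q0 runs 1, rem=2, I/O yield, promote→Q0. Q0=[P5] Q1=[P2] Q2=[]
t=44-45: P5@Q0 runs 1, rem=1, I/O yield, promote→Q0. Q0=[P5] Q1=[P2] Q2=[]
t=45-46: P5@Q0 runs 1, rem=0, completes. Q0=[] Q1=[P2] Q2=[]
t=46-50: P2@Q1 runs 4, rem=1, quantum used, demote→Q2. Q0=[] Q1=[] Q2=[P2]
t=50-51: P2@Q2 runs 1, rem=0, completes. Q0=[] Q1=[] Q2=[]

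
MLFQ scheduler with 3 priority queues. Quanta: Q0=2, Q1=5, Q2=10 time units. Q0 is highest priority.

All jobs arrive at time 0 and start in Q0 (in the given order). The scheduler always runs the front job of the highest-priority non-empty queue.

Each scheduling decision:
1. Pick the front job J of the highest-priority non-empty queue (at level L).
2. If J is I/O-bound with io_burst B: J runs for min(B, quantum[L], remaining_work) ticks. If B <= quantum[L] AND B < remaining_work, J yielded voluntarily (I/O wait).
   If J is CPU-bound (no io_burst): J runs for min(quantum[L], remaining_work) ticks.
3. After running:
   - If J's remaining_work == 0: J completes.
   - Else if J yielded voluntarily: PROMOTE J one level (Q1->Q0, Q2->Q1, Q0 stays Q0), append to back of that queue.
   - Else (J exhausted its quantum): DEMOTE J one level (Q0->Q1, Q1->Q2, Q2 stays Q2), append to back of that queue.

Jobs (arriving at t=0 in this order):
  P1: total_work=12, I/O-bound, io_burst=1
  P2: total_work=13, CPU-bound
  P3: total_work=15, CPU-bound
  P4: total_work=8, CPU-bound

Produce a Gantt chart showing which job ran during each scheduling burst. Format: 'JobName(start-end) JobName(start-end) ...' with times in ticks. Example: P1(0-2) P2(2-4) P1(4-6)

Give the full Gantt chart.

Answer: P1(0-1) P2(1-3) P3(3-5) P4(5-7) P1(7-8) P1(8-9) P1(9-10) P1(10-11) P1(11-12) P1(12-13) P1(13-14) P1(14-15) P1(15-16) P1(16-17) P1(17-18) P2(18-23) P3(23-28) P4(28-33) P2(33-39) P3(39-47) P4(47-48)

Derivation:
t=0-1: P1@Q0 runs 1, rem=11, I/O yield, promote→Q0. Q0=[P2,P3,P4,P1] Q1=[] Q2=[]
t=1-3: P2@Q0 runs 2, rem=11, quantum used, demote→Q1. Q0=[P3,P4,P1] Q1=[P2] Q2=[]
t=3-5: P3@Q0 runs 2, rem=13, quantum used, demote→Q1. Q0=[P4,P1] Q1=[P2,P3] Q2=[]
t=5-7: P4@Q0 runs 2, rem=6, quantum used, demote→Q1. Q0=[P1] Q1=[P2,P3,P4] Q2=[]
t=7-8: P1@Q0 runs 1, rem=10, I/O yield, promote→Q0. Q0=[P1] Q1=[P2,P3,P4] Q2=[]
t=8-9: P1@Q0 runs 1, rem=9, I/O yield, promote→Q0. Q0=[P1] Q1=[P2,P3,P4] Q2=[]
t=9-10: P1@Q0 runs 1, rem=8, I/O yield, promote→Q0. Q0=[P1] Q1=[P2,P3,P4] Q2=[]
t=10-11: P1@Q0 runs 1, rem=7, I/O yield, promote→Q0. Q0=[P1] Q1=[P2,P3,P4] Q2=[]
t=11-12: P1@Q0 runs 1, rem=6, I/O yield, promote→Q0. Q0=[P1] Q1=[P2,P3,P4] Q2=[]
t=12-13: P1@Q0 runs 1, rem=5, I/O yield, promote→Q0. Q0=[P1] Q1=[P2,P3,P4] Q2=[]
t=13-14: P1@Q0 runs 1, rem=4, I/O yield, promote→Q0. Q0=[P1] Q1=[P2,P3,P4] Q2=[]
t=14-15: P1@Q0 runs 1, rem=3, I/O yield, promote→Q0. Q0=[P1] Q1=[P2,P3,P4] Q2=[]
t=15-16: P1@Q0 runs 1, rem=2, I/O yield, promote→Q0. Q0=[P1] Q1=[P2,P3,P4] Q2=[]
t=16-17: P1@Q0 runs 1, rem=1, I/O yield, promote→Q0. Q0=[P1] Q1=[P2,P3,P4] Q2=[]
t=17-18: P1@Q0 runs 1, rem=0, completes. Q0=[] Q1=[P2,P3,P4] Q2=[]
t=18-23: P2@Q1 runs 5, rem=6, quantum used, demote→Q2. Q0=[] Q1=[P3,P4] Q2=[P2]
t=23-28: P3@Q1 runs 5, rem=8, quantum used, demote→Q2. Q0=[] Q1=[P4] Q2=[P2,P3]
t=28-33: P4@Q1 runs 5, rem=1, quantum used, demote→Q2. Q0=[] Q1=[] Q2=[P2,P3,P4]
t=33-39: P2@Q2 runs 6, rem=0, completes. Q0=[] Q1=[] Q2=[P3,P4]
t=39-47: P3@Q2 runs 8, rem=0, completes. Q0=[] Q1=[] Q2=[P4]
t=47-48: P4@Q2 runs 1, rem=0, completes. Q0=[] Q1=[] Q2=[]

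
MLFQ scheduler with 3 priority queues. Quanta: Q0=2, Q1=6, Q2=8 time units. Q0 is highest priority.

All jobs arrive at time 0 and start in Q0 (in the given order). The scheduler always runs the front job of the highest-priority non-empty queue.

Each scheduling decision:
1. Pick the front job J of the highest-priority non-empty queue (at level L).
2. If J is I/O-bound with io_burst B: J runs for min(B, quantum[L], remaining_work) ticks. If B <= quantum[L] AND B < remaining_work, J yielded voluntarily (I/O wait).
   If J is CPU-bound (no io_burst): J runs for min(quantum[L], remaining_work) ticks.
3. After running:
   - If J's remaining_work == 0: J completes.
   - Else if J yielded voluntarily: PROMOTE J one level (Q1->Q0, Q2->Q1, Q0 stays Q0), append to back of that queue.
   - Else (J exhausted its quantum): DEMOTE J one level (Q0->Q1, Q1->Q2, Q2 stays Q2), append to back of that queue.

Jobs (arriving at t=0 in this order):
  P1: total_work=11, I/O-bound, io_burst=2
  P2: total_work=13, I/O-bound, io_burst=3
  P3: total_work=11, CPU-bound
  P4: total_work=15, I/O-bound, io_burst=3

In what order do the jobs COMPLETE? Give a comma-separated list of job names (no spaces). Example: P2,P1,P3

Answer: P1,P2,P4,P3

Derivation:
t=0-2: P1@Q0 runs 2, rem=9, I/O yield, promote→Q0. Q0=[P2,P3,P4,P1] Q1=[] Q2=[]
t=2-4: P2@Q0 runs 2, rem=11, quantum used, demote→Q1. Q0=[P3,P4,P1] Q1=[P2] Q2=[]
t=4-6: P3@Q0 runs 2, rem=9, quantum used, demote→Q1. Q0=[P4,P1] Q1=[P2,P3] Q2=[]
t=6-8: P4@Q0 runs 2, rem=13, quantum used, demote→Q1. Q0=[P1] Q1=[P2,P3,P4] Q2=[]
t=8-10: P1@Q0 runs 2, rem=7, I/O yield, promote→Q0. Q0=[P1] Q1=[P2,P3,P4] Q2=[]
t=10-12: P1@Q0 runs 2, rem=5, I/O yield, promote→Q0. Q0=[P1] Q1=[P2,P3,P4] Q2=[]
t=12-14: P1@Q0 runs 2, rem=3, I/O yield, promote→Q0. Q0=[P1] Q1=[P2,P3,P4] Q2=[]
t=14-16: P1@Q0 runs 2, rem=1, I/O yield, promote→Q0. Q0=[P1] Q1=[P2,P3,P4] Q2=[]
t=16-17: P1@Q0 runs 1, rem=0, completes. Q0=[] Q1=[P2,P3,P4] Q2=[]
t=17-20: P2@Q1 runs 3, rem=8, I/O yield, promote→Q0. Q0=[P2] Q1=[P3,P4] Q2=[]
t=20-22: P2@Q0 runs 2, rem=6, quantum used, demote→Q1. Q0=[] Q1=[P3,P4,P2] Q2=[]
t=22-28: P3@Q1 runs 6, rem=3, quantum used, demote→Q2. Q0=[] Q1=[P4,P2] Q2=[P3]
t=28-31: P4@Q1 runs 3, rem=10, I/O yield, promote→Q0. Q0=[P4] Q1=[P2] Q2=[P3]
t=31-33: P4@Q0 runs 2, rem=8, quantum used, demote→Q1. Q0=[] Q1=[P2,P4] Q2=[P3]
t=33-36: P2@Q1 runs 3, rem=3, I/O yield, promote→Q0. Q0=[P2] Q1=[P4] Q2=[P3]
t=36-38: P2@Q0 runs 2, rem=1, quantum used, demote→Q1. Q0=[] Q1=[P4,P2] Q2=[P3]
t=38-41: P4@Q1 runs 3, rem=5, I/O yield, promote→Q0. Q0=[P4] Q1=[P2] Q2=[P3]
t=41-43: P4@Q0 runs 2, rem=3, quantum used, demote→Q1. Q0=[] Q1=[P2,P4] Q2=[P3]
t=43-44: P2@Q1 runs 1, rem=0, completes. Q0=[] Q1=[P4] Q2=[P3]
t=44-47: P4@Q1 runs 3, rem=0, completes. Q0=[] Q1=[] Q2=[P3]
t=47-50: P3@Q2 runs 3, rem=0, completes. Q0=[] Q1=[] Q2=[]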